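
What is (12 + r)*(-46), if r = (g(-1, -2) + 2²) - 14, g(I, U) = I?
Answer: -46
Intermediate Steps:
r = -11 (r = (-1 + 2²) - 14 = (-1 + 4) - 14 = 3 - 14 = -11)
(12 + r)*(-46) = (12 - 11)*(-46) = 1*(-46) = -46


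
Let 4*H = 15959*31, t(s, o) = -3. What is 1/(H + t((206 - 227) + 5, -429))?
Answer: 4/494717 ≈ 8.0854e-6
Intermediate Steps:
H = 494729/4 (H = (15959*31)/4 = (¼)*494729 = 494729/4 ≈ 1.2368e+5)
1/(H + t((206 - 227) + 5, -429)) = 1/(494729/4 - 3) = 1/(494717/4) = 4/494717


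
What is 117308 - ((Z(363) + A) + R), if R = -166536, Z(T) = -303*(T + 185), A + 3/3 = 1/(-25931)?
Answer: 11666071660/25931 ≈ 4.4989e+5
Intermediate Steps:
A = -25932/25931 (A = -1 + 1/(-25931) = -1 - 1/25931 = -25932/25931 ≈ -1.0000)
Z(T) = -56055 - 303*T (Z(T) = -303*(185 + T) = -56055 - 303*T)
117308 - ((Z(363) + A) + R) = 117308 - (((-56055 - 303*363) - 25932/25931) - 166536) = 117308 - (((-56055 - 109989) - 25932/25931) - 166536) = 117308 - ((-166044 - 25932/25931) - 166536) = 117308 - (-4305712896/25931 - 166536) = 117308 - 1*(-8624157912/25931) = 117308 + 8624157912/25931 = 11666071660/25931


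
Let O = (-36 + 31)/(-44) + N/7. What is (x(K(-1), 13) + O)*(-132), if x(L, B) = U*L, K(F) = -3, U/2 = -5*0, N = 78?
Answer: -10401/7 ≈ -1485.9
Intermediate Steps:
U = 0 (U = 2*(-5*0) = 2*0 = 0)
x(L, B) = 0 (x(L, B) = 0*L = 0)
O = 3467/308 (O = (-36 + 31)/(-44) + 78/7 = -5*(-1/44) + 78*(⅐) = 5/44 + 78/7 = 3467/308 ≈ 11.257)
(x(K(-1), 13) + O)*(-132) = (0 + 3467/308)*(-132) = (3467/308)*(-132) = -10401/7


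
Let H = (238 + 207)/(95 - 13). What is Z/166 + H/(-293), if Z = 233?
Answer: 1381047/997079 ≈ 1.3851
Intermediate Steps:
H = 445/82 ≈ 5.4268
Z/166 + H/(-293) = 233/166 + (445/82)/(-293) = 233*(1/166) + (445/82)*(-1/293) = 233/166 - 445/24026 = 1381047/997079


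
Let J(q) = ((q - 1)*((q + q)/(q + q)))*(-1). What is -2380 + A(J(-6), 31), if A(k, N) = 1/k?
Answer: -16659/7 ≈ -2379.9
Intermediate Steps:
J(q) = 1 - q (J(q) = ((-1 + q)*((2*q)/((2*q))))*(-1) = ((-1 + q)*((2*q)*(1/(2*q))))*(-1) = ((-1 + q)*1)*(-1) = (-1 + q)*(-1) = 1 - q)
-2380 + A(J(-6), 31) = -2380 + 1/(1 - 1*(-6)) = -2380 + 1/(1 + 6) = -2380 + 1/7 = -2380 + ⅐ = -16659/7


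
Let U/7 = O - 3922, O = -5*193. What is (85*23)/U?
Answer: -1955/34209 ≈ -0.057149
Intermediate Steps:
O = -965
U = -34209 (U = 7*(-965 - 3922) = 7*(-4887) = -34209)
(85*23)/U = (85*23)/(-34209) = 1955*(-1/34209) = -1955/34209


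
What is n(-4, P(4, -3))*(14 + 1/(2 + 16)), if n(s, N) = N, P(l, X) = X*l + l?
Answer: -1012/9 ≈ -112.44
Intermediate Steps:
P(l, X) = l + X*l
n(-4, P(4, -3))*(14 + 1/(2 + 16)) = (4*(1 - 3))*(14 + 1/(2 + 16)) = (4*(-2))*(14 + 1/18) = -8*(14 + 1/18) = -8*253/18 = -1012/9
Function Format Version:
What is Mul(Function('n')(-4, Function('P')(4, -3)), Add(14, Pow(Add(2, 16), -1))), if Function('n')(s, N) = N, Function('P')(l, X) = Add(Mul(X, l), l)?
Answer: Rational(-1012, 9) ≈ -112.44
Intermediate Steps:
Function('P')(l, X) = Add(l, Mul(X, l))
Mul(Function('n')(-4, Function('P')(4, -3)), Add(14, Pow(Add(2, 16), -1))) = Mul(Mul(4, Add(1, -3)), Add(14, Pow(Add(2, 16), -1))) = Mul(Mul(4, -2), Add(14, Pow(18, -1))) = Mul(-8, Add(14, Rational(1, 18))) = Mul(-8, Rational(253, 18)) = Rational(-1012, 9)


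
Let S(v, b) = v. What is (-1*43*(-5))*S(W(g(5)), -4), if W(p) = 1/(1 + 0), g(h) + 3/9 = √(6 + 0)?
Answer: 215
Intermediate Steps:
g(h) = -⅓ + √6 (g(h) = -⅓ + √(6 + 0) = -⅓ + √6)
W(p) = 1 (W(p) = 1/1 = 1)
(-1*43*(-5))*S(W(g(5)), -4) = (-1*43*(-5))*1 = -43*(-5)*1 = 215*1 = 215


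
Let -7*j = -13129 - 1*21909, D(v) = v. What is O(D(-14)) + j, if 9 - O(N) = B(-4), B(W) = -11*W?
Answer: 34793/7 ≈ 4970.4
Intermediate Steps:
O(N) = -35 (O(N) = 9 - (-11)*(-4) = 9 - 1*44 = 9 - 44 = -35)
j = 35038/7 (j = -(-13129 - 1*21909)/7 = -(-13129 - 21909)/7 = -⅐*(-35038) = 35038/7 ≈ 5005.4)
O(D(-14)) + j = -35 + 35038/7 = 34793/7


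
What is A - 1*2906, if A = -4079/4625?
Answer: -13444329/4625 ≈ -2906.9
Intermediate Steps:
A = -4079/4625 (A = -4079*1/4625 = -4079/4625 ≈ -0.88195)
A - 1*2906 = -4079/4625 - 1*2906 = -4079/4625 - 2906 = -13444329/4625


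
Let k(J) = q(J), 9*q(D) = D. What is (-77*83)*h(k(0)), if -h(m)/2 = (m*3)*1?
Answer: 0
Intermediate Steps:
q(D) = D/9
k(J) = J/9
h(m) = -6*m (h(m) = -2*m*3 = -2*3*m = -6*m)
(-77*83)*h(k(0)) = (-77*83)*(-2*0/3) = -(-38346)*0 = -6391*0 = 0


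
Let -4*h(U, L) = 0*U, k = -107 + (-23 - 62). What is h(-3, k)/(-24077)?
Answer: 0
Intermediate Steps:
k = -192 (k = -107 - 85 = -192)
h(U, L) = 0 (h(U, L) = -0*U = -¼*0 = 0)
h(-3, k)/(-24077) = 0/(-24077) = 0*(-1/24077) = 0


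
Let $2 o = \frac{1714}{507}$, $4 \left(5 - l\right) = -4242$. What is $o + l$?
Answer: $\frac{1082131}{1014} \approx 1067.2$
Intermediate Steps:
$l = \frac{2131}{2}$ ($l = 5 - - \frac{2121}{2} = 5 + \frac{2121}{2} = \frac{2131}{2} \approx 1065.5$)
$o = \frac{857}{507}$ ($o = \frac{1714 \cdot \frac{1}{507}}{2} = \frac{1}{2} \cdot \frac{1714}{507} = \frac{857}{507} \approx 1.6903$)
$o + l = \frac{857}{507} + \frac{2131}{2} = \frac{1082131}{1014}$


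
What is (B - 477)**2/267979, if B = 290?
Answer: 34969/267979 ≈ 0.13049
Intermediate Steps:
(B - 477)**2/267979 = (290 - 477)**2/267979 = (-187)**2*(1/267979) = 34969*(1/267979) = 34969/267979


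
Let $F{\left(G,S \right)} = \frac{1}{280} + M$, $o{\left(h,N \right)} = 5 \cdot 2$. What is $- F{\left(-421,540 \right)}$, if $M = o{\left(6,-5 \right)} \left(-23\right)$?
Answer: $\frac{64399}{280} \approx 230.0$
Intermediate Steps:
$o{\left(h,N \right)} = 10$
$M = -230$ ($M = 10 \left(-23\right) = -230$)
$F{\left(G,S \right)} = - \frac{64399}{280}$ ($F{\left(G,S \right)} = \frac{1}{280} - 230 = - \frac{64399}{280}$)
$- F{\left(-421,540 \right)} = \left(-1\right) \left(- \frac{64399}{280}\right) = \frac{64399}{280}$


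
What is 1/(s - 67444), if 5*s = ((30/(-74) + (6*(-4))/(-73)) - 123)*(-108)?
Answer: -2701/174985756 ≈ -1.5436e-5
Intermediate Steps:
s = 7180488/2701 (s = (((30/(-74) + (6*(-4))/(-73)) - 123)*(-108))/5 = (((30*(-1/74) - 24*(-1/73)) - 123)*(-108))/5 = (((-15/37 + 24/73) - 123)*(-108))/5 = ((-207/2701 - 123)*(-108))/5 = (-332430/2701*(-108))/5 = (⅕)*(35902440/2701) = 7180488/2701 ≈ 2658.5)
1/(s - 67444) = 1/(7180488/2701 - 67444) = 1/(-174985756/2701) = -2701/174985756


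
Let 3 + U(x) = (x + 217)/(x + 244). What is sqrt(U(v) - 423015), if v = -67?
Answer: 2*I*sqrt(368130677)/59 ≈ 650.4*I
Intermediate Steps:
U(x) = -3 + (217 + x)/(244 + x) (U(x) = -3 + (x + 217)/(x + 244) = -3 + (217 + x)/(244 + x))
sqrt(U(v) - 423015) = sqrt((-515 - 2*(-67))/(244 - 67) - 423015) = sqrt((-515 + 134)/177 - 423015) = sqrt((1/177)*(-381) - 423015) = sqrt(-127/59 - 423015) = sqrt(-24958012/59) = 2*I*sqrt(368130677)/59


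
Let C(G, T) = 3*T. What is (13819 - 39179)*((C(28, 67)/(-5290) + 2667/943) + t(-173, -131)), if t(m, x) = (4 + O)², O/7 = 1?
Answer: -68088706424/21689 ≈ -3.1393e+6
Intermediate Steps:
O = 7 (O = 7*1 = 7)
t(m, x) = 121 (t(m, x) = (4 + 7)² = 11² = 121)
(13819 - 39179)*((C(28, 67)/(-5290) + 2667/943) + t(-173, -131)) = (13819 - 39179)*(((3*67)/(-5290) + 2667/943) + 121) = -25360*((201*(-1/5290) + 2667*(1/943)) + 121) = -25360*((-201/5290 + 2667/943) + 121) = -25360*(605169/216890 + 121) = -25360*26848859/216890 = -68088706424/21689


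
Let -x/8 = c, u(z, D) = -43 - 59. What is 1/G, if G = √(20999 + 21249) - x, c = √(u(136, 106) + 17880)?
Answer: 1/(2*(√10562 + 4*√17778)) ≈ 0.00078603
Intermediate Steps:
u(z, D) = -102
c = √17778 (c = √(-102 + 17880) = √17778 ≈ 133.33)
x = -8*√17778 ≈ -1066.7
G = 2*√10562 + 8*√17778 (G = √(20999 + 21249) - (-8)*√17778 = √42248 + 8*√17778 = 2*√10562 + 8*√17778 ≈ 1272.2)
1/G = 1/(2*√10562 + 8*√17778)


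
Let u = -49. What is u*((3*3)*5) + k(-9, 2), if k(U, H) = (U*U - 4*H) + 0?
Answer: -2132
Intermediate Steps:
k(U, H) = U² - 4*H (k(U, H) = (U² - 4*H) + 0 = U² - 4*H)
u*((3*3)*5) + k(-9, 2) = -49*3*3*5 + ((-9)² - 4*2) = -441*5 + (81 - 8) = -49*45 + 73 = -2205 + 73 = -2132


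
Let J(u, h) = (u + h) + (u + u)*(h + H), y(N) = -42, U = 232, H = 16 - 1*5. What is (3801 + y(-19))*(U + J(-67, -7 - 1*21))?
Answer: 9077985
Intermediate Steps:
H = 11 (H = 16 - 5 = 11)
J(u, h) = h + u + 2*u*(11 + h) (J(u, h) = (u + h) + (u + u)*(h + 11) = (h + u) + (2*u)*(11 + h) = (h + u) + 2*u*(11 + h) = h + u + 2*u*(11 + h))
(3801 + y(-19))*(U + J(-67, -7 - 1*21)) = (3801 - 42)*(232 + ((-7 - 1*21) + 23*(-67) + 2*(-7 - 1*21)*(-67))) = 3759*(232 + ((-7 - 21) - 1541 + 2*(-7 - 21)*(-67))) = 3759*(232 + (-28 - 1541 + 2*(-28)*(-67))) = 3759*(232 + (-28 - 1541 + 3752)) = 3759*(232 + 2183) = 3759*2415 = 9077985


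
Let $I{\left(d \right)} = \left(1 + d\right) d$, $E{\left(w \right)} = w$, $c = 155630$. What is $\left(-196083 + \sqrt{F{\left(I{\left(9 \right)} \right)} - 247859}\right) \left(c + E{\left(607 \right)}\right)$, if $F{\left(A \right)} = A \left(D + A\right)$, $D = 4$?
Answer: $-30635419671 + 156237 i \sqrt{239399} \approx -3.0635 \cdot 10^{10} + 7.6444 \cdot 10^{7} i$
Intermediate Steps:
$I{\left(d \right)} = d \left(1 + d\right)$
$F{\left(A \right)} = A \left(4 + A\right)$
$\left(-196083 + \sqrt{F{\left(I{\left(9 \right)} \right)} - 247859}\right) \left(c + E{\left(607 \right)}\right) = \left(-196083 + \sqrt{9 \left(1 + 9\right) \left(4 + 9 \left(1 + 9\right)\right) - 247859}\right) \left(155630 + 607\right) = \left(-196083 + \sqrt{9 \cdot 10 \left(4 + 9 \cdot 10\right) - 247859}\right) 156237 = \left(-196083 + \sqrt{90 \left(4 + 90\right) - 247859}\right) 156237 = \left(-196083 + \sqrt{90 \cdot 94 - 247859}\right) 156237 = \left(-196083 + \sqrt{8460 - 247859}\right) 156237 = \left(-196083 + \sqrt{-239399}\right) 156237 = \left(-196083 + i \sqrt{239399}\right) 156237 = -30635419671 + 156237 i \sqrt{239399}$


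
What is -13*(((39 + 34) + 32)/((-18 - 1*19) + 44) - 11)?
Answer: -52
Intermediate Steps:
-13*(((39 + 34) + 32)/((-18 - 1*19) + 44) - 11) = -13*((73 + 32)/((-18 - 19) + 44) - 11) = -13*(105/(-37 + 44) - 11) = -13*(105/7 - 11) = -13*(105*(⅐) - 11) = -13*(15 - 11) = -13*4 = -52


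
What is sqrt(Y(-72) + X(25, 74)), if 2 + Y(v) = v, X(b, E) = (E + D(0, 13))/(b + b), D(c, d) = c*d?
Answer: 7*I*sqrt(37)/5 ≈ 8.5159*I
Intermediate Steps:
X(b, E) = E/(2*b) (X(b, E) = (E + 0*13)/(b + b) = (E + 0)/((2*b)) = E*(1/(2*b)) = E/(2*b))
Y(v) = -2 + v
sqrt(Y(-72) + X(25, 74)) = sqrt((-2 - 72) + (1/2)*74/25) = sqrt(-74 + (1/2)*74*(1/25)) = sqrt(-74 + 37/25) = sqrt(-1813/25) = 7*I*sqrt(37)/5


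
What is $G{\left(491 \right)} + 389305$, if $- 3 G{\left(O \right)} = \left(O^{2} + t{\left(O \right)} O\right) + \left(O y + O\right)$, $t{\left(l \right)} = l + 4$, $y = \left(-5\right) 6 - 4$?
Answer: $\frac{699992}{3} \approx 2.3333 \cdot 10^{5}$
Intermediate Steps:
$y = -34$ ($y = -30 - 4 = -34$)
$t{\left(l \right)} = 4 + l$
$G{\left(O \right)} = 11 O - \frac{O^{2}}{3} - \frac{O \left(4 + O\right)}{3}$ ($G{\left(O \right)} = - \frac{\left(O^{2} + \left(4 + O\right) O\right) + \left(O \left(-34\right) + O\right)}{3} = - \frac{\left(O^{2} + O \left(4 + O\right)\right) + \left(- 34 O + O\right)}{3} = - \frac{\left(O^{2} + O \left(4 + O\right)\right) - 33 O}{3} = - \frac{O^{2} - 33 O + O \left(4 + O\right)}{3} = 11 O - \frac{O^{2}}{3} - \frac{O \left(4 + O\right)}{3}$)
$G{\left(491 \right)} + 389305 = \frac{1}{3} \cdot 491 \left(29 - 982\right) + 389305 = \frac{1}{3} \cdot 491 \left(-953\right) + 389305 = - \frac{467923}{3} + 389305 = \frac{699992}{3}$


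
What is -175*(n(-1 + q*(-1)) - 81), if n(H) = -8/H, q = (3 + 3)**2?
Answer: 523075/37 ≈ 14137.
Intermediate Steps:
q = 36 (q = 6**2 = 36)
-175*(n(-1 + q*(-1)) - 81) = -175*(-8/(-1 + 36*(-1)) - 81) = -175*(-8/(-1 - 36) - 81) = -175*(-8/(-37) - 81) = -175*(-8*(-1/37) - 81) = -175*(8/37 - 81) = -175*(-2989/37) = 523075/37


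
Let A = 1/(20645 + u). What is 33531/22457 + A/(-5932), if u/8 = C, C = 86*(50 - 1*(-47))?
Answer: 17380595726395/11640453274044 ≈ 1.4931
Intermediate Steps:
C = 8342 (C = 86*(50 + 47) = 86*97 = 8342)
u = 66736 (u = 8*8342 = 66736)
A = 1/87381 (A = 1/(20645 + 66736) = 1/87381 ≈ 1.1444e-5)
33531/22457 + A/(-5932) = 33531/22457 + (1/87381)/(-5932) = 33531*(1/22457) + (1/87381)*(-1/5932) = 33531/22457 - 1/518344092 = 17380595726395/11640453274044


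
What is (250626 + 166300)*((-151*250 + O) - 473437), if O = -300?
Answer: -213252228962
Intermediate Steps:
(250626 + 166300)*((-151*250 + O) - 473437) = (250626 + 166300)*((-151*250 - 300) - 473437) = 416926*((-37750 - 300) - 473437) = 416926*(-38050 - 473437) = 416926*(-511487) = -213252228962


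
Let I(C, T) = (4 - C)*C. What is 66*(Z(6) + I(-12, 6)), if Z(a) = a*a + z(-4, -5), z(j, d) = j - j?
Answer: -10296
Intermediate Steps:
z(j, d) = 0
Z(a) = a² (Z(a) = a*a + 0 = a² + 0 = a²)
I(C, T) = C*(4 - C)
66*(Z(6) + I(-12, 6)) = 66*(6² - 12*(4 - 1*(-12))) = 66*(36 - 12*(4 + 12)) = 66*(36 - 12*16) = 66*(36 - 192) = 66*(-156) = -10296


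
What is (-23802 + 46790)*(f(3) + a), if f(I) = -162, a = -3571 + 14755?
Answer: 253373736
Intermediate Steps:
a = 11184
(-23802 + 46790)*(f(3) + a) = (-23802 + 46790)*(-162 + 11184) = 22988*11022 = 253373736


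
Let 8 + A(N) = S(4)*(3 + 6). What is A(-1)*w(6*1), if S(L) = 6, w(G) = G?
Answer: 276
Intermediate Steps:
A(N) = 46 (A(N) = -8 + 6*(3 + 6) = -8 + 6*9 = -8 + 54 = 46)
A(-1)*w(6*1) = 46*(6*1) = 46*6 = 276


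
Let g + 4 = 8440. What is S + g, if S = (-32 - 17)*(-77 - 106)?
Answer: 17403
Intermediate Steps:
g = 8436 (g = -4 + 8440 = 8436)
S = 8967 (S = -49*(-183) = 8967)
S + g = 8967 + 8436 = 17403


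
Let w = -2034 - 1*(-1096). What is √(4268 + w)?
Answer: 3*√370 ≈ 57.706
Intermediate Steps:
w = -938 (w = -2034 + 1096 = -938)
√(4268 + w) = √(4268 - 938) = √3330 = 3*√370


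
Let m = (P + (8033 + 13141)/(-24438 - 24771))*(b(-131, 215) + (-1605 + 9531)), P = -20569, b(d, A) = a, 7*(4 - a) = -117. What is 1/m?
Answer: -114821/18768570103855 ≈ -6.1177e-9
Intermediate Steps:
a = 145/7 (a = 4 - ⅐*(-117) = 4 + 117/7 = 145/7 ≈ 20.714)
b(d, A) = 145/7
m = -18768570103855/114821 (m = (-20569 + (8033 + 13141)/(-24438 - 24771))*(145/7 + (-1605 + 9531)) = (-20569 + 21174/(-49209))*(145/7 + 7926) = (-20569 + 21174*(-1/49209))*(55627/7) = (-20569 - 7058/16403)*(55627/7) = -337400365/16403*55627/7 = -18768570103855/114821 ≈ -1.6346e+8)
1/m = 1/(-18768570103855/114821) = -114821/18768570103855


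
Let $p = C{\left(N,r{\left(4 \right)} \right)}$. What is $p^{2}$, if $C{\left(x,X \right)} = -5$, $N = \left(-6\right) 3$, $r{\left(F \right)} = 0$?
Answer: $25$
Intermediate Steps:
$N = -18$
$p = -5$
$p^{2} = \left(-5\right)^{2} = 25$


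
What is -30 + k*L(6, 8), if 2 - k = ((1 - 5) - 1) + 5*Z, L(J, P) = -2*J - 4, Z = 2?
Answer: 18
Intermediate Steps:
L(J, P) = -4 - 2*J
k = -3 (k = 2 - (((1 - 5) - 1) + 5*2) = 2 - ((-4 - 1) + 10) = 2 - (-5 + 10) = 2 - 1*5 = 2 - 5 = -3)
-30 + k*L(6, 8) = -30 - 3*(-4 - 2*6) = -30 - 3*(-4 - 12) = -30 - 3*(-16) = -30 + 48 = 18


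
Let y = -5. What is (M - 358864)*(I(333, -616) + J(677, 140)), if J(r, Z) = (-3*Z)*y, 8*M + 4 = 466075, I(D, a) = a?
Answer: -892196011/2 ≈ -4.4610e+8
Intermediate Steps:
M = 466071/8 (M = -½ + (⅛)*466075 = -½ + 466075/8 = 466071/8 ≈ 58259.)
J(r, Z) = 15*Z (J(r, Z) = -3*Z*(-5) = 15*Z)
(M - 358864)*(I(333, -616) + J(677, 140)) = (466071/8 - 358864)*(-616 + 15*140) = -2404841*(-616 + 2100)/8 = -2404841/8*1484 = -892196011/2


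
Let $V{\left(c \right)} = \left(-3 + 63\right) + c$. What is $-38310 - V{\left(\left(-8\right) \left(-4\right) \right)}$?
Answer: $-38402$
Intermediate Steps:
$V{\left(c \right)} = 60 + c$
$-38310 - V{\left(\left(-8\right) \left(-4\right) \right)} = -38310 - \left(60 - -32\right) = -38310 - \left(60 + 32\right) = -38310 - 92 = -38402$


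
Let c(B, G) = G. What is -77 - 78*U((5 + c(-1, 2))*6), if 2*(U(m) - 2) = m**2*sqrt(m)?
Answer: -233 - 68796*sqrt(42) ≈ -4.4608e+5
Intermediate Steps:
U(m) = 2 + m**(5/2)/2 (U(m) = 2 + (m**2*sqrt(m))/2 = 2 + m**(5/2)/2)
-77 - 78*U((5 + c(-1, 2))*6) = -77 - 78*(2 + ((5 + 2)*6)**(5/2)/2) = -77 - 78*(2 + (7*6)**(5/2)/2) = -77 - 78*(2 + 42**(5/2)/2) = -77 - 78*(2 + (1764*sqrt(42))/2) = -77 - 78*(2 + 882*sqrt(42)) = -77 + (-156 - 68796*sqrt(42)) = -233 - 68796*sqrt(42)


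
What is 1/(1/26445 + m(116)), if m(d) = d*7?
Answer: 26445/21473341 ≈ 0.0012315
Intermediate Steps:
m(d) = 7*d
1/(1/26445 + m(116)) = 1/(1/26445 + 7*116) = 1/(1/26445 + 812) = 1/(21473341/26445) = 26445/21473341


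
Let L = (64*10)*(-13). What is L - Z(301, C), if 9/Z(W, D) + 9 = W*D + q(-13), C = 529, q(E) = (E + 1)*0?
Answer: -1324710409/159220 ≈ -8320.0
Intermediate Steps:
L = -8320 (L = 640*(-13) = -8320)
q(E) = 0 (q(E) = (1 + E)*0 = 0)
Z(W, D) = 9/(-9 + D*W) (Z(W, D) = 9/(-9 + (W*D + 0)) = 9/(-9 + (D*W + 0)) = 9/(-9 + D*W))
L - Z(301, C) = -8320 - 9/(-9 + 529*301) = -8320 - 9/(-9 + 159229) = -8320 - 9/159220 = -1324710409/159220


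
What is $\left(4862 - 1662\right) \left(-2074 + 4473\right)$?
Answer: $7676800$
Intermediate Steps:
$\left(4862 - 1662\right) \left(-2074 + 4473\right) = 3200 \cdot 2399 = 7676800$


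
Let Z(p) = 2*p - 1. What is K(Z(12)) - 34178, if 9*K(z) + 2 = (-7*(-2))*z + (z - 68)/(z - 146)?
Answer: -12598547/369 ≈ -34142.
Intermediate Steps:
Z(p) = -1 + 2*p
K(z) = -2/9 + 14*z/9 + (-68 + z)/(9*(-146 + z)) (K(z) = -2/9 + ((-7*(-2))*z + (z - 68)/(z - 146))/9 = -2/9 + (14*z + (-68 + z)/(-146 + z))/9 = -2/9 + (14*z/9 + (-68 + z)/(9*(-146 + z))) = -2/9 + 14*z/9 + (-68 + z)/(9*(-146 + z)))
K(Z(12)) - 34178 = (224 - 2045*(-1 + 2*12) + 14*(-1 + 2*12)²)/(9*(-146 + (-1 + 2*12))) - 34178 = (224 - 2045*(-1 + 24) + 14*(-1 + 24)²)/(9*(-146 + (-1 + 24))) - 34178 = (224 - 2045*23 + 14*23²)/(9*(-146 + 23)) - 34178 = (⅑)*(224 - 47035 + 14*529)/(-123) - 34178 = (⅑)*(-1/123)*(224 - 47035 + 7406) - 34178 = (⅑)*(-1/123)*(-39405) - 34178 = 13135/369 - 34178 = -12598547/369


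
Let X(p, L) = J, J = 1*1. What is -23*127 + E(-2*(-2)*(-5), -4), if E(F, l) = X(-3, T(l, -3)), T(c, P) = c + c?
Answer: -2920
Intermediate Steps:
T(c, P) = 2*c
J = 1
X(p, L) = 1
E(F, l) = 1
-23*127 + E(-2*(-2)*(-5), -4) = -23*127 + 1 = -2921 + 1 = -2920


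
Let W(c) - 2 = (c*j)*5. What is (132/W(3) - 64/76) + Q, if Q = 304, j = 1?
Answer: 100428/323 ≈ 310.92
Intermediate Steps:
W(c) = 2 + 5*c (W(c) = 2 + (c*1)*5 = 2 + c*5 = 2 + 5*c)
(132/W(3) - 64/76) + Q = (132/(2 + 5*3) - 64/76) + 304 = (132/(2 + 15) - 64*1/76) + 304 = (132/17 - 16/19) + 304 = 2236/323 + 304 = 100428/323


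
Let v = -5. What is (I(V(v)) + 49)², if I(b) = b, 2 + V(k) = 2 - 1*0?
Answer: 2401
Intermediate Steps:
V(k) = 0 (V(k) = -2 + (2 - 1*0) = -2 + (2 + 0) = -2 + 2 = 0)
(I(V(v)) + 49)² = (0 + 49)² = 49² = 2401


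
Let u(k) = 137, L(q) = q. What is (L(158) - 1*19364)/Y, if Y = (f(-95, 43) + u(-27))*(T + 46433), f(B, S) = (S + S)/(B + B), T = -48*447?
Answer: -304095/54000274 ≈ -0.0056314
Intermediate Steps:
T = -21456
f(B, S) = S/B (f(B, S) = (2*S)/((2*B)) = (2*S)*(1/(2*B)) = S/B)
Y = 324001644/95 (Y = (43/(-95) + 137)*(-21456 + 46433) = (43*(-1/95) + 137)*24977 = (-43/95 + 137)*24977 = (12972/95)*24977 = 324001644/95 ≈ 3.4105e+6)
(L(158) - 1*19364)/Y = (158 - 1*19364)/(324001644/95) = (158 - 19364)*(95/324001644) = -19206*95/324001644 = -304095/54000274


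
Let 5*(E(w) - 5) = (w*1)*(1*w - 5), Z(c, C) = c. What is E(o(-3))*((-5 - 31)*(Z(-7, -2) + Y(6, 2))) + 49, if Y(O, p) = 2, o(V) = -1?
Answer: 1165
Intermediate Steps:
E(w) = 5 + w*(-5 + w)/5 (E(w) = 5 + ((w*1)*(1*w - 5))/5 = 5 + (w*(w - 5))/5 = 5 + (w*(-5 + w))/5 = 5 + w*(-5 + w)/5)
E(o(-3))*((-5 - 31)*(Z(-7, -2) + Y(6, 2))) + 49 = (5 - 1*(-1) + (⅕)*(-1)²)*((-5 - 31)*(-7 + 2)) + 49 = (5 + 1 + (⅕)*1)*(-36*(-5)) + 49 = (5 + 1 + ⅕)*180 + 49 = (31/5)*180 + 49 = 1116 + 49 = 1165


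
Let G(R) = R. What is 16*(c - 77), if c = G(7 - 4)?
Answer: -1184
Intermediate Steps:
c = 3 (c = 7 - 4 = 3)
16*(c - 77) = 16*(3 - 77) = 16*(-74) = -1184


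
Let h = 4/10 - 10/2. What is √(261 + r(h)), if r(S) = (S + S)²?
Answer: √8641/5 ≈ 18.591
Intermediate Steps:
h = -23/5 (h = 4*(⅒) - 10*½ = ⅖ - 5 = -23/5 ≈ -4.6000)
r(S) = 4*S² (r(S) = (2*S)² = 4*S²)
√(261 + r(h)) = √(261 + 4*(-23/5)²) = √(261 + 4*(529/25)) = √(261 + 2116/25) = √(8641/25) = √8641/5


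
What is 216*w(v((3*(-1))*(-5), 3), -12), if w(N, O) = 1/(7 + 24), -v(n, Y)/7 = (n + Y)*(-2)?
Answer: 216/31 ≈ 6.9677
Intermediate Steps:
v(n, Y) = 14*Y + 14*n (v(n, Y) = -7*(n + Y)*(-2) = -7*(Y + n)*(-2) = -7*(-2*Y - 2*n) = 14*Y + 14*n)
w(N, O) = 1/31
216*w(v((3*(-1))*(-5), 3), -12) = 216*(1/31) = 216/31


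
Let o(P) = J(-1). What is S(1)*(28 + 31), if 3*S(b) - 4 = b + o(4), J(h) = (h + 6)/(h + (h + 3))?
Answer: 590/3 ≈ 196.67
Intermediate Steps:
J(h) = (6 + h)/(3 + 2*h) (J(h) = (6 + h)/(h + (3 + h)) = (6 + h)/(3 + 2*h))
o(P) = 5 (o(P) = (6 - 1)/(3 + 2*(-1)) = 5/(3 - 2) = 5/1 = 1*5 = 5)
S(b) = 3 + b/3 (S(b) = 4/3 + (b + 5)/3 = 4/3 + (5 + b)/3 = 4/3 + (5/3 + b/3) = 3 + b/3)
S(1)*(28 + 31) = (3 + (1/3)*1)*(28 + 31) = (3 + 1/3)*59 = (10/3)*59 = 590/3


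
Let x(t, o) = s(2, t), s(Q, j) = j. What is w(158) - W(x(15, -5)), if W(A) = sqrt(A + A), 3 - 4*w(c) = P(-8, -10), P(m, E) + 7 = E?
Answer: 5 - sqrt(30) ≈ -0.47723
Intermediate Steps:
x(t, o) = t
P(m, E) = -7 + E
w(c) = 5 (w(c) = 3/4 - (-7 - 10)/4 = 3/4 - 1/4*(-17) = 3/4 + 17/4 = 5)
W(A) = sqrt(2)*sqrt(A) (W(A) = sqrt(2*A) = sqrt(2)*sqrt(A))
w(158) - W(x(15, -5)) = 5 - sqrt(2)*sqrt(15) = 5 - sqrt(30)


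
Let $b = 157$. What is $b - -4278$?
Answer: $4435$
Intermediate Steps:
$b - -4278 = 157 - -4278 = 157 + 4278 = 4435$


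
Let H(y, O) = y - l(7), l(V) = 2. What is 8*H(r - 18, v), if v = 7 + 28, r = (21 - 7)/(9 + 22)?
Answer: -4848/31 ≈ -156.39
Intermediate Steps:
r = 14/31 ≈ 0.45161
v = 35
H(y, O) = -2 + y (H(y, O) = y - 1*2 = y - 2 = -2 + y)
8*H(r - 18, v) = 8*(-2 + (14/31 - 18)) = 8*(-2 - 544/31) = 8*(-606/31) = -4848/31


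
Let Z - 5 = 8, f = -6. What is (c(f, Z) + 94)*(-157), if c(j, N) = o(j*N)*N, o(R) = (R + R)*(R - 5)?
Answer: -26441626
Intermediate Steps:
Z = 13 (Z = 5 + 8 = 13)
o(R) = 2*R*(-5 + R) (o(R) = (2*R)*(-5 + R) = 2*R*(-5 + R))
c(j, N) = 2*j*N²*(-5 + N*j) (c(j, N) = (2*(j*N)*(-5 + j*N))*N = (2*(N*j)*(-5 + N*j))*N = (2*N*j*(-5 + N*j))*N = 2*j*N²*(-5 + N*j))
(c(f, Z) + 94)*(-157) = (2*(-6)*13²*(-5 + 13*(-6)) + 94)*(-157) = (2*(-6)*169*(-5 - 78) + 94)*(-157) = (2*(-6)*169*(-83) + 94)*(-157) = (168324 + 94)*(-157) = 168418*(-157) = -26441626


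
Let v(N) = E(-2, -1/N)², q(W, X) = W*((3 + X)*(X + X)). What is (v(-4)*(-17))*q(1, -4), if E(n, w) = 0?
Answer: 0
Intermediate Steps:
q(W, X) = 2*W*X*(3 + X) (q(W, X) = W*((3 + X)*(2*X)) = W*(2*X*(3 + X)) = 2*W*X*(3 + X))
v(N) = 0 (v(N) = 0² = 0)
(v(-4)*(-17))*q(1, -4) = (0*(-17))*(2*1*(-4)*(3 - 4)) = 0*(2*1*(-4)*(-1)) = 0*8 = 0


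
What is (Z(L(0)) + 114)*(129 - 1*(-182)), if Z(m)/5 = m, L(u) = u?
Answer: 35454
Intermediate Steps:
Z(m) = 5*m
(Z(L(0)) + 114)*(129 - 1*(-182)) = (5*0 + 114)*(129 - 1*(-182)) = (0 + 114)*(129 + 182) = 114*311 = 35454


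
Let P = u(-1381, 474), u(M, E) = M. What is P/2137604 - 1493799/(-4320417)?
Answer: 1062394740573/3078446886956 ≈ 0.34511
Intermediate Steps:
P = -1381
P/2137604 - 1493799/(-4320417) = -1381/2137604 - 1493799/(-4320417) = -1381*1/2137604 - 1493799*(-1/4320417) = -1381/2137604 + 497933/1440139 = 1062394740573/3078446886956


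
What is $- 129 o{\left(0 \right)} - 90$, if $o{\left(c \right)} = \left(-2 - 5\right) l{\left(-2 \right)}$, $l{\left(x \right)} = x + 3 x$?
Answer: $-7314$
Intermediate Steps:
$l{\left(x \right)} = 4 x$
$o{\left(c \right)} = 56$ ($o{\left(c \right)} = \left(-2 - 5\right) 4 \left(-2\right) = \left(-7\right) \left(-8\right) = 56$)
$- 129 o{\left(0 \right)} - 90 = \left(-129\right) 56 - 90 = -7224 - 90 = -7314$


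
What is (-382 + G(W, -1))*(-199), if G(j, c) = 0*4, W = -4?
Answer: 76018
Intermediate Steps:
G(j, c) = 0
(-382 + G(W, -1))*(-199) = (-382 + 0)*(-199) = -382*(-199) = 76018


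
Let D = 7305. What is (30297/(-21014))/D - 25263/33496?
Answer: -8183689853/10847847080 ≈ -0.75441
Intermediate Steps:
(30297/(-21014))/D - 25263/33496 = (30297/(-21014))/7305 - 25263/33496 = (30297*(-1/21014))*(1/7305) - 25263*1/33496 = -30297/21014*1/7305 - 25263/33496 = -10099/51169090 - 25263/33496 = -8183689853/10847847080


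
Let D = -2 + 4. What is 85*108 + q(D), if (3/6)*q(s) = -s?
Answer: 9176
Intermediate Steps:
D = 2
q(s) = -2*s (q(s) = 2*(-s) = -2*s)
85*108 + q(D) = 85*108 - 2*2 = 9180 - 4 = 9176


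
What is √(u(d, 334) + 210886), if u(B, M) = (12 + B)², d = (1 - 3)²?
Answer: √211142 ≈ 459.50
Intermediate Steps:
d = 4 (d = (-2)² = 4)
√(u(d, 334) + 210886) = √((12 + 4)² + 210886) = √(16² + 210886) = √(256 + 210886) = √211142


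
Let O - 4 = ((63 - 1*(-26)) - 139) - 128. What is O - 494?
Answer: -668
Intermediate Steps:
O = -174 (O = 4 + (((63 - 1*(-26)) - 139) - 128) = 4 + (((63 + 26) - 139) - 128) = 4 + ((89 - 139) - 128) = 4 + (-50 - 128) = 4 - 178 = -174)
O - 494 = -174 - 494 = -668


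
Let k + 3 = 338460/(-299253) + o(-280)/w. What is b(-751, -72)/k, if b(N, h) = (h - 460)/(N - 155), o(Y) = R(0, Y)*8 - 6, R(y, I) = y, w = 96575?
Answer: -2562498451450/18027836461893 ≈ -0.14214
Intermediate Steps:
o(Y) = -6 (o(Y) = 0*8 - 6 = 0 - 6 = -6)
b(N, h) = (-460 + h)/(-155 + N)
k = -39796548481/9633452825 (k = -3 + (338460/(-299253) - 6/96575) = -3 + (338460*(-1/299253) - 6*1/96575) = -3 + (-112820/99751 - 6/96575) = -3 - 10896190006/9633452825 = -39796548481/9633452825 ≈ -4.1311)
b(-751, -72)/k = ((-460 - 72)/(-155 - 751))/(-39796548481/9633452825) = (-532/(-906))*(-9633452825/39796548481) = -1/906*(-532)*(-9633452825/39796548481) = (266/453)*(-9633452825/39796548481) = -2562498451450/18027836461893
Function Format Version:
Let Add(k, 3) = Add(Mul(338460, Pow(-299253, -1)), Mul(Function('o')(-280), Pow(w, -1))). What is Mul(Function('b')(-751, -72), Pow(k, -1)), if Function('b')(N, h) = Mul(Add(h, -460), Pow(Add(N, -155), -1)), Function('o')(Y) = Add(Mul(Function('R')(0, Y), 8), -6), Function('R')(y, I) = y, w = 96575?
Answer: Rational(-2562498451450, 18027836461893) ≈ -0.14214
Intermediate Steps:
Function('o')(Y) = -6 (Function('o')(Y) = Add(Mul(0, 8), -6) = Add(0, -6) = -6)
Function('b')(N, h) = Mul(Pow(Add(-155, N), -1), Add(-460, h)) (Function('b')(N, h) = Mul(Add(-460, h), Pow(Add(-155, N), -1)) = Mul(Pow(Add(-155, N), -1), Add(-460, h)))
k = Rational(-39796548481, 9633452825) (k = Add(-3, Add(Mul(338460, Pow(-299253, -1)), Mul(-6, Pow(96575, -1)))) = Add(-3, Add(Mul(338460, Rational(-1, 299253)), Mul(-6, Rational(1, 96575)))) = Add(-3, Add(Rational(-112820, 99751), Rational(-6, 96575))) = Add(-3, Rational(-10896190006, 9633452825)) = Rational(-39796548481, 9633452825) ≈ -4.1311)
Mul(Function('b')(-751, -72), Pow(k, -1)) = Mul(Mul(Pow(Add(-155, -751), -1), Add(-460, -72)), Pow(Rational(-39796548481, 9633452825), -1)) = Mul(Mul(Pow(-906, -1), -532), Rational(-9633452825, 39796548481)) = Mul(Mul(Rational(-1, 906), -532), Rational(-9633452825, 39796548481)) = Mul(Rational(266, 453), Rational(-9633452825, 39796548481)) = Rational(-2562498451450, 18027836461893)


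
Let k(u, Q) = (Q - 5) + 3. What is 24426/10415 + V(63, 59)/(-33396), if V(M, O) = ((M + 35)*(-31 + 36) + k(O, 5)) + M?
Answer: 202484989/86954835 ≈ 2.3286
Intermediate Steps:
k(u, Q) = -2 + Q (k(u, Q) = (-5 + Q) + 3 = -2 + Q)
V(M, O) = 178 + 6*M (V(M, O) = ((M + 35)*(-31 + 36) + (-2 + 5)) + M = ((35 + M)*5 + 3) + M = ((175 + 5*M) + 3) + M = (178 + 5*M) + M = 178 + 6*M)
24426/10415 + V(63, 59)/(-33396) = 24426/10415 + (178 + 6*63)/(-33396) = 24426*(1/10415) + (178 + 378)*(-1/33396) = 24426/10415 + 556*(-1/33396) = 24426/10415 - 139/8349 = 202484989/86954835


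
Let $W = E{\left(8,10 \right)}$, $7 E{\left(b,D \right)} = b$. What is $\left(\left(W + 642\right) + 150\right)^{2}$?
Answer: $\frac{30824704}{49} \approx 6.2908 \cdot 10^{5}$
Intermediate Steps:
$E{\left(b,D \right)} = \frac{b}{7}$
$W = \frac{8}{7}$ ($W = \frac{1}{7} \cdot 8 = \frac{8}{7} \approx 1.1429$)
$\left(\left(W + 642\right) + 150\right)^{2} = \left(\left(\frac{8}{7} + 642\right) + 150\right)^{2} = \left(\frac{4502}{7} + 150\right)^{2} = \left(\frac{5552}{7}\right)^{2} = \frac{30824704}{49}$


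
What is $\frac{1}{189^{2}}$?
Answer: $\frac{1}{35721} \approx 2.7995 \cdot 10^{-5}$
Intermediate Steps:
$\frac{1}{189^{2}} = \frac{1}{35721}$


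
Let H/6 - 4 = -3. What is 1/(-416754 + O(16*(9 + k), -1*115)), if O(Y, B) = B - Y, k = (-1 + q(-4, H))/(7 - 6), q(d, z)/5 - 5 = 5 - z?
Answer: -1/417317 ≈ -2.3963e-6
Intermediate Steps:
H = 6 (H = 24 + 6*(-3) = 24 - 18 = 6)
q(d, z) = 50 - 5*z (q(d, z) = 25 + 5*(5 - z) = 25 + (25 - 5*z) = 50 - 5*z)
k = 19 (k = (-1 + (50 - 5*6))/(7 - 6) = (-1 + (50 - 30))/1 = (-1 + 20)*1 = 19*1 = 19)
1/(-416754 + O(16*(9 + k), -1*115)) = 1/(-416754 + (-1*115 - 16*(9 + 19))) = 1/(-416754 + (-115 - 16*28)) = 1/(-416754 + (-115 - 1*448)) = 1/(-416754 + (-115 - 448)) = 1/(-416754 - 563) = 1/(-417317) = -1/417317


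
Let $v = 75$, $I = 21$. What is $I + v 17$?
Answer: $1296$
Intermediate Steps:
$I + v 17 = 21 + 75 \cdot 17 = 21 + 1275 = 1296$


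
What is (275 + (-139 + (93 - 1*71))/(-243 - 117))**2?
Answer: 121286169/1600 ≈ 75804.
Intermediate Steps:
(275 + (-139 + (93 - 1*71))/(-243 - 117))**2 = (275 + (-139 + (93 - 71))/(-360))**2 = (275 + (-139 + 22)*(-1/360))**2 = (275 - 117*(-1/360))**2 = (275 + 13/40)**2 = (11013/40)**2 = 121286169/1600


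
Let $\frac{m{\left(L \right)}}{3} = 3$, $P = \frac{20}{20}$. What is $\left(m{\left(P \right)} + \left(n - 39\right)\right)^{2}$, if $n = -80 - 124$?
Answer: $54756$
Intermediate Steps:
$P = 1$ ($P = 20 \cdot \frac{1}{20} = 1$)
$m{\left(L \right)} = 9$ ($m{\left(L \right)} = 3 \cdot 3 = 9$)
$n = -204$ ($n = -80 - 124 = -204$)
$\left(m{\left(P \right)} + \left(n - 39\right)\right)^{2} = \left(9 - 243\right)^{2} = \left(-234\right)^{2} = 54756$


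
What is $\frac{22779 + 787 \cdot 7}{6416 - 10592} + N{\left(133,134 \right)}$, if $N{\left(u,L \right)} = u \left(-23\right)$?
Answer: $- \frac{800167}{261} \approx -3065.8$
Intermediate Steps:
$N{\left(u,L \right)} = - 23 u$
$\frac{22779 + 787 \cdot 7}{6416 - 10592} + N{\left(133,134 \right)} = \frac{22779 + 787 \cdot 7}{6416 - 10592} - 3059 = \frac{22779 + 5509}{-4176} - 3059 = 28288 \left(- \frac{1}{4176}\right) - 3059 = - \frac{1768}{261} - 3059 = - \frac{800167}{261}$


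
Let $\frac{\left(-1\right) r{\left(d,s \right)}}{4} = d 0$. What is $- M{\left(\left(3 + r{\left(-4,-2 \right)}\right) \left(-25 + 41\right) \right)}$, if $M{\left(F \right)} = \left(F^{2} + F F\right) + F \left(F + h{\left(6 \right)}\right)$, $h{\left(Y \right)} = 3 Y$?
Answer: $-7776$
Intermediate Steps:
$r{\left(d,s \right)} = 0$ ($r{\left(d,s \right)} = - 4 d 0 = \left(-4\right) 0 = 0$)
$M{\left(F \right)} = 2 F^{2} + F \left(18 + F\right)$ ($M{\left(F \right)} = \left(F^{2} + F F\right) + F \left(F + 3 \cdot 6\right) = \left(F^{2} + F^{2}\right) + F \left(F + 18\right) = 2 F^{2} + F \left(18 + F\right)$)
$- M{\left(\left(3 + r{\left(-4,-2 \right)}\right) \left(-25 + 41\right) \right)} = - 3 \left(3 + 0\right) \left(-25 + 41\right) \left(6 + \left(3 + 0\right) \left(-25 + 41\right)\right) = - 3 \cdot 3 \cdot 16 \left(6 + 3 \cdot 16\right) = - 3 \cdot 48 \left(6 + 48\right) = - 3 \cdot 48 \cdot 54 = \left(-1\right) 7776 = -7776$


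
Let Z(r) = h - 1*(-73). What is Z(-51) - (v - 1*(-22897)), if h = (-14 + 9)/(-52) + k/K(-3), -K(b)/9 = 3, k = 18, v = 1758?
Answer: -3834881/156 ≈ -24583.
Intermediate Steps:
K(b) = -27 (K(b) = -9*3 = -27)
h = -89/156 (h = (-14 + 9)/(-52) + 18/(-27) = -5*(-1/52) + 18*(-1/27) = 5/52 - 2/3 = -89/156 ≈ -0.57051)
Z(r) = 11299/156 (Z(r) = -89/156 - 1*(-73) = -89/156 + 73 = 11299/156)
Z(-51) - (v - 1*(-22897)) = 11299/156 - (1758 - 1*(-22897)) = 11299/156 - (1758 + 22897) = 11299/156 - 1*24655 = 11299/156 - 24655 = -3834881/156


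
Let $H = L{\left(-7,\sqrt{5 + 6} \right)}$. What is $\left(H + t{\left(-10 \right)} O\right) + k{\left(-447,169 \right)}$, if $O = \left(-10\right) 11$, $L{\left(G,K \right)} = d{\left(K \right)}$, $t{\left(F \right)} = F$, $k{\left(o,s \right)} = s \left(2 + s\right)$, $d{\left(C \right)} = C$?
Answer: $29999 + \sqrt{11} \approx 30002.0$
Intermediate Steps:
$L{\left(G,K \right)} = K$
$O = -110$
$H = \sqrt{11}$ ($H = \sqrt{5 + 6} = \sqrt{11} \approx 3.3166$)
$\left(H + t{\left(-10 \right)} O\right) + k{\left(-447,169 \right)} = \left(\sqrt{11} - -1100\right) + 169 \left(2 + 169\right) = \left(\sqrt{11} + 1100\right) + 169 \cdot 171 = \left(1100 + \sqrt{11}\right) + 28899 = 29999 + \sqrt{11}$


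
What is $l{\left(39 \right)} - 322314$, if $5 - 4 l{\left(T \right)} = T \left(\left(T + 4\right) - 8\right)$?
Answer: $-322654$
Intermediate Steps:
$l{\left(T \right)} = \frac{5}{4} - \frac{T \left(-4 + T\right)}{4}$ ($l{\left(T \right)} = \frac{5}{4} - \frac{T \left(\left(T + 4\right) - 8\right)}{4} = \frac{5}{4} - \frac{T \left(\left(4 + T\right) - 8\right)}{4} = \frac{5}{4} - \frac{T \left(-4 + T\right)}{4}$)
$l{\left(39 \right)} - 322314 = \left(\frac{5}{4} + 39 - \frac{39^{2}}{4}\right) - 322314 = \left(\frac{5}{4} + 39 - \frac{1521}{4}\right) - 322314 = -340 - 322314 = -322654$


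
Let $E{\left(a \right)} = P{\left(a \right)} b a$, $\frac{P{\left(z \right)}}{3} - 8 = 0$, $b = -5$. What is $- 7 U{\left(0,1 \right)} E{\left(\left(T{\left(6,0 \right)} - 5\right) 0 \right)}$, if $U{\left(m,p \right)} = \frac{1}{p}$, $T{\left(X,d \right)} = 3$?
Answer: $0$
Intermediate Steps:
$P{\left(z \right)} = 24$ ($P{\left(z \right)} = 24 + 3 \cdot 0 = 24 + 0 = 24$)
$E{\left(a \right)} = - 120 a$ ($E{\left(a \right)} = 24 \left(-5\right) a = - 120 a$)
$- 7 U{\left(0,1 \right)} E{\left(\left(T{\left(6,0 \right)} - 5\right) 0 \right)} = - \frac{7}{1} \left(- 120 \left(3 - 5\right) 0\right) = \left(-7\right) 1 \left(- 120 \left(\left(-2\right) 0\right)\right) = - 7 \left(\left(-120\right) 0\right) = \left(-7\right) 0 = 0$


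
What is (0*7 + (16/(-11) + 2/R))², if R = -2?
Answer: 729/121 ≈ 6.0248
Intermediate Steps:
(0*7 + (16/(-11) + 2/R))² = (0*7 + (16/(-11) + 2/(-2)))² = (0 + (16*(-1/11) + 2*(-½)))² = (0 + (-16/11 - 1))² = (0 - 27/11)² = (-27/11)² = 729/121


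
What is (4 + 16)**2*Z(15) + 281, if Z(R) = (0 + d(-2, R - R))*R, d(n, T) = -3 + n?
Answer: -29719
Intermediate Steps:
Z(R) = -5*R (Z(R) = (0 + (-3 - 2))*R = (0 - 5)*R = -5*R)
(4 + 16)**2*Z(15) + 281 = (4 + 16)**2*(-5*15) + 281 = 20**2*(-75) + 281 = 400*(-75) + 281 = -30000 + 281 = -29719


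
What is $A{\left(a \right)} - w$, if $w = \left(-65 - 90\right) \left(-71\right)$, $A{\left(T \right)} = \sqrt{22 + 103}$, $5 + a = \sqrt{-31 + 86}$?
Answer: $-11005 + 5 \sqrt{5} \approx -10994.0$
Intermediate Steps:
$a = -5 + \sqrt{55}$ ($a = -5 + \sqrt{-31 + 86} = -5 + \sqrt{55} \approx 2.4162$)
$A{\left(T \right)} = 5 \sqrt{5}$ ($A{\left(T \right)} = \sqrt{125} = 5 \sqrt{5}$)
$w = 11005$ ($w = \left(-155\right) \left(-71\right) = 11005$)
$A{\left(a \right)} - w = 5 \sqrt{5} - 11005 = -11005 + 5 \sqrt{5}$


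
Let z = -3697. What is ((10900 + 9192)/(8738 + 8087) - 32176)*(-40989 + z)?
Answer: 24190368752088/16825 ≈ 1.4378e+9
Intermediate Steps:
((10900 + 9192)/(8738 + 8087) - 32176)*(-40989 + z) = ((10900 + 9192)/(8738 + 8087) - 32176)*(-40989 - 3697) = (20092/16825 - 32176)*(-44686) = -541341108/16825*(-44686) = 24190368752088/16825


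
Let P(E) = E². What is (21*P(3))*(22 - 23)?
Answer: -189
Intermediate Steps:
(21*P(3))*(22 - 23) = (21*3²)*(22 - 23) = (21*9)*(-1) = 189*(-1) = -189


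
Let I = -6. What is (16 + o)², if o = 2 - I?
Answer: 576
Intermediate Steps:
o = 8 (o = 2 - 1*(-6) = 2 + 6 = 8)
(16 + o)² = (16 + 8)² = 24² = 576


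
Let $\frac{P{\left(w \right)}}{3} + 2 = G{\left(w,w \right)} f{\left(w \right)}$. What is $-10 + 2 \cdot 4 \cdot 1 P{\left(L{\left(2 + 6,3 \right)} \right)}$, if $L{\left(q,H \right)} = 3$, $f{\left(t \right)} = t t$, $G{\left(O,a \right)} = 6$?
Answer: $1238$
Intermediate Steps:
$f{\left(t \right)} = t^{2}$
$P{\left(w \right)} = -6 + 18 w^{2}$ ($P{\left(w \right)} = -6 + 3 \cdot 6 w^{2} = -6 + 18 w^{2}$)
$-10 + 2 \cdot 4 \cdot 1 P{\left(L{\left(2 + 6,3 \right)} \right)} = -10 + 2 \cdot 4 \cdot 1 \left(-6 + 18 \cdot 3^{2}\right) = -10 + 8 \cdot 1 \left(-6 + 18 \cdot 9\right) = -10 + 8 \left(-6 + 162\right) = -10 + 8 \cdot 156 = -10 + 1248 = 1238$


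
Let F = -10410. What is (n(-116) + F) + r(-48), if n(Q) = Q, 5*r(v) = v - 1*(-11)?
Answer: -52667/5 ≈ -10533.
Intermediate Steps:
r(v) = 11/5 + v/5 (r(v) = (v - 1*(-11))/5 = (v + 11)/5 = (11 + v)/5 = 11/5 + v/5)
(n(-116) + F) + r(-48) = (-116 - 10410) + (11/5 + (⅕)*(-48)) = -10526 + (11/5 - 48/5) = -10526 - 37/5 = -52667/5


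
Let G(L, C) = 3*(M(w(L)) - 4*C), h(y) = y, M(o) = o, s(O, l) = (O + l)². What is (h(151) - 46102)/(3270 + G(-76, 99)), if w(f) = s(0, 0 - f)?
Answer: -15317/6470 ≈ -2.3674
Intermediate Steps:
w(f) = f² (w(f) = (0 + (0 - f))² = (0 - f)² = (-f)² = f²)
G(L, C) = -12*C + 3*L² (G(L, C) = 3*(L² - 4*C) = -12*C + 3*L²)
(h(151) - 46102)/(3270 + G(-76, 99)) = (151 - 46102)/(3270 + (-12*99 + 3*(-76)²)) = -45951/(3270 + (-1188 + 3*5776)) = -45951/(3270 + (-1188 + 17328)) = -45951/(3270 + 16140) = -45951/19410 = -45951*1/19410 = -15317/6470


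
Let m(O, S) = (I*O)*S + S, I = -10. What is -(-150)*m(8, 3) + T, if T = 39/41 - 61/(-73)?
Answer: -106395802/2993 ≈ -35548.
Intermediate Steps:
T = 5348/2993 (T = 39*(1/41) - 61*(-1/73) = 39/41 + 61/73 = 5348/2993 ≈ 1.7868)
m(O, S) = S - 10*O*S (m(O, S) = (-10*O)*S + S = -10*O*S + S = S - 10*O*S)
-(-150)*m(8, 3) + T = -(-150)*3*(1 - 10*8) + 5348/2993 = -(-150)*3*(1 - 80) + 5348/2993 = -(-150)*3*(-79) + 5348/2993 = -(-150)*(-237) + 5348/2993 = -150*237 + 5348/2993 = -35550 + 5348/2993 = -106395802/2993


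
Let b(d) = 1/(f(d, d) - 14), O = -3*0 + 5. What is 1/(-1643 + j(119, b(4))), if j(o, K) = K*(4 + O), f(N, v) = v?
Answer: -10/16439 ≈ -0.00060831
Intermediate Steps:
O = 5 (O = 0 + 5 = 5)
b(d) = 1/(-14 + d) (b(d) = 1/(d - 14) = 1/(-14 + d))
j(o, K) = 9*K (j(o, K) = K*(4 + 5) = K*9 = 9*K)
1/(-1643 + j(119, b(4))) = 1/(-1643 + 9/(-14 + 4)) = 1/(-1643 + 9/(-10)) = 1/(-1643 + 9*(-⅒)) = 1/(-1643 - 9/10) = 1/(-16439/10) = -10/16439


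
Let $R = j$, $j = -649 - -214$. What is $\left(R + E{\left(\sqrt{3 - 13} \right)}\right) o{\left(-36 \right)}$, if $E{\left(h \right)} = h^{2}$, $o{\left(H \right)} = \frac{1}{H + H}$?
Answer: $\frac{445}{72} \approx 6.1806$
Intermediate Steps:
$o{\left(H \right)} = \frac{1}{2 H}$
$j = -435$ ($j = -649 + 214 = -435$)
$R = -435$
$\left(R + E{\left(\sqrt{3 - 13} \right)}\right) o{\left(-36 \right)} = \left(-435 + \left(\sqrt{3 - 13}\right)^{2}\right) \frac{1}{2 \left(-36\right)} = \left(-435 + \left(\sqrt{-10}\right)^{2}\right) \frac{1}{2} \left(- \frac{1}{36}\right) = \left(-435 + \left(i \sqrt{10}\right)^{2}\right) \left(- \frac{1}{72}\right) = \left(-435 - 10\right) \left(- \frac{1}{72}\right) = \left(-445\right) \left(- \frac{1}{72}\right) = \frac{445}{72}$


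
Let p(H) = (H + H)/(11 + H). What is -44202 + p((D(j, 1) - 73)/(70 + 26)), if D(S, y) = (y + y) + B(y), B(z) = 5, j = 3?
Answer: -663032/15 ≈ -44202.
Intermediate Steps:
D(S, y) = 5 + 2*y (D(S, y) = (y + y) + 5 = 2*y + 5 = 5 + 2*y)
p(H) = 2*H/(11 + H) (p(H) = (2*H)/(11 + H) = 2*H/(11 + H))
-44202 + p((D(j, 1) - 73)/(70 + 26)) = -44202 + 2*(((5 + 2*1) - 73)/(70 + 26))/(11 + ((5 + 2*1) - 73)/(70 + 26)) = -44202 + 2*(((5 + 2) - 73)/96)/(11 + ((5 + 2) - 73)/96) = -44202 + 2*((7 - 73)*(1/96))/(11 + (7 - 73)*(1/96)) = -44202 + 2*(-66*1/96)/(11 - 66*1/96) = -44202 + 2*(-11/16)/(11 - 11/16) = -44202 + 2*(-11/16)/(165/16) = -44202 + 2*(-11/16)*(16/165) = -44202 - 2/15 = -663032/15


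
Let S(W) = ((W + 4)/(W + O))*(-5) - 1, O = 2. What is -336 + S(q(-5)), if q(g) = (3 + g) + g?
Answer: -340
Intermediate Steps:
q(g) = 3 + 2*g
S(W) = -1 - 5*(4 + W)/(2 + W) (S(W) = ((W + 4)/(W + 2))*(-5) - 1 = ((4 + W)/(2 + W))*(-5) - 1 = -5*(4 + W)/(2 + W) - 1 = -1 - 5*(4 + W)/(2 + W))
-336 + S(q(-5)) = -336 + 2*(-11 - 3*(3 + 2*(-5)))/(2 + (3 + 2*(-5))) = -336 + 2*(-11 - 3*(3 - 10))/(2 + (3 - 10)) = -336 + 2*(-11 - 3*(-7))/(2 - 7) = -336 + 2*(-11 + 21)/(-5) = -336 + 2*(-1/5)*10 = -336 - 4 = -340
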